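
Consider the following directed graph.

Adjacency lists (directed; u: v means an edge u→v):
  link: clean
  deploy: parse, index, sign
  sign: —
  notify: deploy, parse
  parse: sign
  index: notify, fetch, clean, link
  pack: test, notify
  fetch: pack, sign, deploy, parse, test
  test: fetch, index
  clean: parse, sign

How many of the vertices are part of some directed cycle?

6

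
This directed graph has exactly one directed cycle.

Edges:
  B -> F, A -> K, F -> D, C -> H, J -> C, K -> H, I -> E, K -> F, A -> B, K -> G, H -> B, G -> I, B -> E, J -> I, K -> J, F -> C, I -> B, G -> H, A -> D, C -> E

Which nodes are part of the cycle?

DFS with gray/black marking from F:
F gray
  D gray
  D black
  C gray
    E gray
    E black
    H gray
      B gray
        B→F: F is gray → back edge
Back edge closes the cycle F → C → H → B → F; its vertices are {B, C, F, H}.

B, C, F, H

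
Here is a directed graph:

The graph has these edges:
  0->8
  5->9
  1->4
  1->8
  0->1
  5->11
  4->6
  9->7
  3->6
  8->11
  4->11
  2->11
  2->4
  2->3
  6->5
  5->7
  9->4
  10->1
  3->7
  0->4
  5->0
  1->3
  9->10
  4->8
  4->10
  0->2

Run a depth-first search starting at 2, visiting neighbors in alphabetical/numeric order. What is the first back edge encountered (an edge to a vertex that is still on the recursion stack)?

DFS from 2 (visiting neighbors in alphabetical/numeric order); mark gray on enter, black on exit:
2 gray
  3 gray
    6 gray
      5 gray
        0 gray
          1 gray
            1→3: 3 is gray → back edge
First back edge: 1 → 3.

1->3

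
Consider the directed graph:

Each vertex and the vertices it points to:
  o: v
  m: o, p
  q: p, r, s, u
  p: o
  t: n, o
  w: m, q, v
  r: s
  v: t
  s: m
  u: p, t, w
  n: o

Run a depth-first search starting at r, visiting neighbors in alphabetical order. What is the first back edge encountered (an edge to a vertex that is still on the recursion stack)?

DFS from r (visiting neighbors in alphabetical order); mark gray on enter, black on exit:
r gray
  s gray
    m gray
      o gray
        v gray
          t gray
            n gray
              n→o: o is gray → back edge
First back edge: n → o.

n->o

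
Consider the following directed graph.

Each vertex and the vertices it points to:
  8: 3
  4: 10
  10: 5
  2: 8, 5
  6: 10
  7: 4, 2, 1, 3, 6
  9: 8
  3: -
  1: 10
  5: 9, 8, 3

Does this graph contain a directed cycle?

DFS with white/gray/black marking, starting from 1:
1 gray
  10 gray
    5 gray
      9 gray
        8 gray
          3 gray
          3 black
        8 black
      9 black
      5→8: 8 black — skip
      5→3: 3 black — skip
    5 black
  10 black
1 black
4 gray
  4→10: 10 black — skip
4 black
2 gray
  2→8: 8 black — skip
  2→5: 5 black — skip
2 black
6 gray
  6→10: 10 black — skip
6 black
7 gray
  7→4: 4 black — skip
  7→2: 2 black — skip
  7→1: 1 black — skip
  7→3: 3 black — skip
  7→6: 6 black — skip
7 black
Every edge goes to a white or black vertex — no back edge, so the graph is acyclic.

No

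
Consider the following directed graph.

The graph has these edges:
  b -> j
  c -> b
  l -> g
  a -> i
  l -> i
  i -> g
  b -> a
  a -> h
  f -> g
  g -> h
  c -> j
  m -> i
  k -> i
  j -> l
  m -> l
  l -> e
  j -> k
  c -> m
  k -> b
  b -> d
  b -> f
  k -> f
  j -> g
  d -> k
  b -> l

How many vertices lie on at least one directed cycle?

A vertex is on a directed cycle iff it belongs to a strongly connected component of size ≥ 2 (or has a self-loop).
The vertices on cycles are {b, d, j, k} — 4 in total.

4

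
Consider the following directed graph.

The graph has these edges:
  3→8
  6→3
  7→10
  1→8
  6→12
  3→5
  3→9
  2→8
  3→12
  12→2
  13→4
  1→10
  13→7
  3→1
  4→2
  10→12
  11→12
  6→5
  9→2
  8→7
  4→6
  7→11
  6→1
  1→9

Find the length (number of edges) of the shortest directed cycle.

5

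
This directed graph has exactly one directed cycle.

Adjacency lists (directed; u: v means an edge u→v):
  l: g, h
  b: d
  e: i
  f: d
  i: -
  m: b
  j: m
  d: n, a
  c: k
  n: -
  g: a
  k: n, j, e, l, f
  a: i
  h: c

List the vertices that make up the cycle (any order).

c, h, k, l

DFS with gray/black marking from k:
k gray
  n gray
  n black
  j gray
    m gray
      b gray
        d gray
          d→n: n black — skip
          a gray
            i gray
            i black
          a black
        d black
      b black
    m black
  j black
  e gray
    e→i: i black — skip
  e black
  l gray
    g gray
      g→a: a black — skip
    g black
    h gray
      c gray
        c→k: k is gray → back edge
Back edge closes the cycle k → l → h → c → k; its vertices are {c, h, k, l}.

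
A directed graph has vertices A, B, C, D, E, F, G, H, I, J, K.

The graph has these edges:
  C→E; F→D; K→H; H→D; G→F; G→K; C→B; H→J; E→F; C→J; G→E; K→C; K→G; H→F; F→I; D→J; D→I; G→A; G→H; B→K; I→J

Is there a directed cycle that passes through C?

C is on a cycle iff C can reach itself via ≥1 edge.
C → B → K → C — yes.

Yes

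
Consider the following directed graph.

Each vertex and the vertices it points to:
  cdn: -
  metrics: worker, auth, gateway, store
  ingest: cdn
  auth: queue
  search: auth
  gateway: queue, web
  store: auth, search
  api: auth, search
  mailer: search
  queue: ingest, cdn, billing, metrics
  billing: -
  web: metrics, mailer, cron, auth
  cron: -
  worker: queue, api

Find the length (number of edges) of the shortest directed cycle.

3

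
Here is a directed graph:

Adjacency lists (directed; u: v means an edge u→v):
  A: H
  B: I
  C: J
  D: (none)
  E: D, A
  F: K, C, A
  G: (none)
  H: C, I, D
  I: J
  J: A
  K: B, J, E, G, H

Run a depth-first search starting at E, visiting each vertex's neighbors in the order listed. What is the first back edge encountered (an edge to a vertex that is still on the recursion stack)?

J->A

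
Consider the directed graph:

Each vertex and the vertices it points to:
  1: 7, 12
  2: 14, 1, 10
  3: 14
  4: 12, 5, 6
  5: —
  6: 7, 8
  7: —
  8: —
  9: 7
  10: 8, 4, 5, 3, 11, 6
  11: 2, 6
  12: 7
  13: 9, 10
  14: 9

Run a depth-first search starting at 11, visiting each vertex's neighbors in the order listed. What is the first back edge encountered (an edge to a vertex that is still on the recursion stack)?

10->11

DFS from 11 (visiting each vertex's neighbors in the order listed); mark gray on enter, black on exit:
11 gray
  2 gray
    14 gray
      9 gray
        7 gray
        7 black
      9 black
    14 black
    1 gray
      1→7: 7 black — skip
      12 gray
        12→7: 7 black — skip
      12 black
    1 black
    10 gray
      8 gray
      8 black
      4 gray
        4→12: 12 black — skip
        5 gray
        5 black
        6 gray
          6→7: 7 black — skip
          6→8: 8 black — skip
        6 black
      4 black
      10→5: 5 black — skip
      3 gray
        3→14: 14 black — skip
      3 black
      10→11: 11 is gray → back edge
First back edge: 10 → 11.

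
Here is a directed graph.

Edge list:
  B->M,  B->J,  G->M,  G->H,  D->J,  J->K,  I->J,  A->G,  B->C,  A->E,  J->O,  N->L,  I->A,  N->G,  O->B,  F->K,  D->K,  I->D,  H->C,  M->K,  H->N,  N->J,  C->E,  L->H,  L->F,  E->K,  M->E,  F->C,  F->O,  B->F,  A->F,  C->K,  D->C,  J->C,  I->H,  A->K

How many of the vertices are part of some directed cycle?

A vertex is on a directed cycle iff it belongs to a strongly connected component of size ≥ 2 (or has a self-loop).
The vertices on cycles are {B, F, G, H, J, L, N, O} — 8 in total.

8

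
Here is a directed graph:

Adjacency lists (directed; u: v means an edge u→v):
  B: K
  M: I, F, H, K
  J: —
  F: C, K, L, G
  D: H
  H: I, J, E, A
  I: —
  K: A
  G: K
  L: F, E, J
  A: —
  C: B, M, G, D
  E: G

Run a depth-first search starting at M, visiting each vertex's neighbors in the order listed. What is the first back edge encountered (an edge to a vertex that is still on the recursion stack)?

C->M

DFS from M (visiting each vertex's neighbors in the order listed); mark gray on enter, black on exit:
M gray
  I gray
  I black
  F gray
    C gray
      B gray
        K gray
          A gray
          A black
        K black
      B black
      C→M: M is gray → back edge
First back edge: C → M.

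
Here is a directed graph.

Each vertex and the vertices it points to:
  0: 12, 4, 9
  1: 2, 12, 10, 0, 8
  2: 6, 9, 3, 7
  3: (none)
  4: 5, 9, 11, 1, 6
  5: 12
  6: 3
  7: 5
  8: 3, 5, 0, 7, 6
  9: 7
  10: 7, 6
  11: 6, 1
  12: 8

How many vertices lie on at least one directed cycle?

11

A vertex is on a directed cycle iff it belongs to a strongly connected component of size ≥ 2 (or has a self-loop).
The vertices on cycles are {0, 1, 2, 4, 5, 7, 8, 9, 10, 11, 12} — 11 in total.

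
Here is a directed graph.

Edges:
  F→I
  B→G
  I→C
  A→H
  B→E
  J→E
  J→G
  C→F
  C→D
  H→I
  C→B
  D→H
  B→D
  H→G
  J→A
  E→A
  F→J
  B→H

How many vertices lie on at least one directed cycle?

A vertex is on a directed cycle iff it belongs to a strongly connected component of size ≥ 2 (or has a self-loop).
The vertices on cycles are {A, B, C, D, E, F, H, I, J} — 9 in total.

9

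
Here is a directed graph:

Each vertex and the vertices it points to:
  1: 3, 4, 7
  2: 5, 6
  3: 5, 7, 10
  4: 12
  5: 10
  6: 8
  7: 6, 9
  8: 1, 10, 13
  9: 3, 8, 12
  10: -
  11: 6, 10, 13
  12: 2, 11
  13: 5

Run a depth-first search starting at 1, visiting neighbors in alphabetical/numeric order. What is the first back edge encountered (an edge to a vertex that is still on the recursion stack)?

8→1

DFS from 1 (visiting neighbors in alphabetical/numeric order); mark gray on enter, black on exit:
1 gray
  3 gray
    5 gray
      10 gray
      10 black
    5 black
    7 gray
      6 gray
        8 gray
          8→1: 1 is gray → back edge
First back edge: 8 → 1.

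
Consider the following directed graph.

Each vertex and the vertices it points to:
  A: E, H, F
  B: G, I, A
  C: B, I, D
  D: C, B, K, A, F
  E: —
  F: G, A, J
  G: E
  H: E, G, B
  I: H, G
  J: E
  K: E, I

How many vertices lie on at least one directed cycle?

7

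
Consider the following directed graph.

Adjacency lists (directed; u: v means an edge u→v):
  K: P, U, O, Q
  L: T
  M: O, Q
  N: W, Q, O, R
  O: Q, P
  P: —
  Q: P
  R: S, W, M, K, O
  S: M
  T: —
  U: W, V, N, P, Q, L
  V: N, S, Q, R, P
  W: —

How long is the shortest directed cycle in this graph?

For each vertex v, BFS finds the shortest path from v back to v.
The shortest such closed walk is U → V → R → K → U, length 4.

4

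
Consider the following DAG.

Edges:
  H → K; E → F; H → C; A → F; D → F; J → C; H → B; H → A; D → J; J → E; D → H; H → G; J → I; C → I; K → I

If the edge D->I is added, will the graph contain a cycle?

No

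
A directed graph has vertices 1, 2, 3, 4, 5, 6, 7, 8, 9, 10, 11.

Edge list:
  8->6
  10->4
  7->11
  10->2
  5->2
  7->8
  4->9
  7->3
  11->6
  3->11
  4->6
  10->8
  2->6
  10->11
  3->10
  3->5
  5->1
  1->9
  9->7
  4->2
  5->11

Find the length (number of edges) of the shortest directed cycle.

5

For each vertex v, BFS finds the shortest path from v back to v.
The shortest such closed walk is 9 → 7 → 3 → 5 → 1 → 9, length 5.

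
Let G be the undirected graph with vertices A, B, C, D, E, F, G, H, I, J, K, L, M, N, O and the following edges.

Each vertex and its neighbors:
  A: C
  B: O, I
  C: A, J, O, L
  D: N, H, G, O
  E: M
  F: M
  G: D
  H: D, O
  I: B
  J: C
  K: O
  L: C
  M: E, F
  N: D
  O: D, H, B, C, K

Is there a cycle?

Yes

DFS, tracking each vertex's parent; an edge to a visited non-parent vertex closes a cycle.
Start from O:
visit O (parent –)
  visit D (parent O)
    visit N (parent D)
      N–D: parent, skip
    visit H (parent D)
      H–D: parent, skip
      H–O: O visited and ≠ parent → cycle
Cycle: O – D – H – O.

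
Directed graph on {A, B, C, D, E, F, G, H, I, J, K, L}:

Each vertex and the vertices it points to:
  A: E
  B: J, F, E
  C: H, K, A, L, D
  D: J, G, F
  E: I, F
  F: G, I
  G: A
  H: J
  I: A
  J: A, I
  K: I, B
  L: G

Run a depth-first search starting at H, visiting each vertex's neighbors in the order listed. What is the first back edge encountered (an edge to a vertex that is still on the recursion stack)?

I->A

DFS from H (visiting each vertex's neighbors in the order listed); mark gray on enter, black on exit:
H gray
  J gray
    A gray
      E gray
        I gray
          I→A: A is gray → back edge
First back edge: I → A.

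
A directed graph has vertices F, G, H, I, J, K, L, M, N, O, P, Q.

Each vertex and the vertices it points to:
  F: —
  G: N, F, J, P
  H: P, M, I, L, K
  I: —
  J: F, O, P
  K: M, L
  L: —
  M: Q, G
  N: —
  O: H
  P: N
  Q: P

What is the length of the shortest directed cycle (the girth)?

5

For each vertex v, BFS finds the shortest path from v back to v.
The shortest such closed walk is O → H → M → G → J → O, length 5.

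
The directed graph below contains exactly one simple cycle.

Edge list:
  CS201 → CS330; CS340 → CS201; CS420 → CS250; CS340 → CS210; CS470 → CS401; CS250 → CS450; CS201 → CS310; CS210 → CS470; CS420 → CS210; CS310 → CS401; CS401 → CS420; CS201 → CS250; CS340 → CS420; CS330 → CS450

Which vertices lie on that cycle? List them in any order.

DFS with gray/black marking from CS420:
CS420 gray
  CS210 gray
    CS470 gray
      CS401 gray
        CS401→CS420: CS420 is gray → back edge
Back edge closes the cycle CS420 → CS210 → CS470 → CS401 → CS420; its vertices are {CS210, CS401, CS420, CS470}.

CS210, CS401, CS420, CS470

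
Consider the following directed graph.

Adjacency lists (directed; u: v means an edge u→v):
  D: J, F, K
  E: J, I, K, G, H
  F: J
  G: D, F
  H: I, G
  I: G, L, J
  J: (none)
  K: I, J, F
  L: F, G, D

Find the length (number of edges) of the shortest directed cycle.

4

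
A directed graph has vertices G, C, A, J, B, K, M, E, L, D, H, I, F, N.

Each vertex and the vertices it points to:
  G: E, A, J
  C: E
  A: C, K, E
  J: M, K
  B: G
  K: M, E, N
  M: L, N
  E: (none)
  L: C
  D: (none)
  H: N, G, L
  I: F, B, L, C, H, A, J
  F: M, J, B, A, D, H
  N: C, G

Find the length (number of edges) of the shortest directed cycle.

For each vertex v, BFS finds the shortest path from v back to v.
The shortest such closed walk is A → K → N → G → A, length 4.

4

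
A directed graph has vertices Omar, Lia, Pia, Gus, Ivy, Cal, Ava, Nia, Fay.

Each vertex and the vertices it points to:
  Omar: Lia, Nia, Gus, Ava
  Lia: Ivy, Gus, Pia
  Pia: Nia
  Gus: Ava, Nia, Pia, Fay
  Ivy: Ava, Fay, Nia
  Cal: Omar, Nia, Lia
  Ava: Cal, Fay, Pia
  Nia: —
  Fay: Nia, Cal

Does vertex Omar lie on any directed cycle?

Yes

Omar is on a cycle iff Omar can reach itself via ≥1 edge.
Omar → Ava → Cal → Omar — yes.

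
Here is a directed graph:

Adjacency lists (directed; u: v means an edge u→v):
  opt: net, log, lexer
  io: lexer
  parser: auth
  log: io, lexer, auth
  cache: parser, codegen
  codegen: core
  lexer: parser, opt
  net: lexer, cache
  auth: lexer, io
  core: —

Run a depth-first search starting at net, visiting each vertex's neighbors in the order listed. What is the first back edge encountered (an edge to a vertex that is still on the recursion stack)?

auth→lexer

DFS from net (visiting each vertex's neighbors in the order listed); mark gray on enter, black on exit:
net gray
  lexer gray
    parser gray
      auth gray
        auth→lexer: lexer is gray → back edge
First back edge: auth → lexer.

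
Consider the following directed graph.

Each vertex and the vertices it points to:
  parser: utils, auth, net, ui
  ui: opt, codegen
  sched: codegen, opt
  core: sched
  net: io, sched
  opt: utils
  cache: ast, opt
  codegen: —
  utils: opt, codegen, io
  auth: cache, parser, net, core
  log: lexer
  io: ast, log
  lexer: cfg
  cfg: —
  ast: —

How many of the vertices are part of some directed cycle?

4

A vertex is on a directed cycle iff it belongs to a strongly connected component of size ≥ 2 (or has a self-loop).
The vertices on cycles are {opt, auth, utils, parser} — 4 in total.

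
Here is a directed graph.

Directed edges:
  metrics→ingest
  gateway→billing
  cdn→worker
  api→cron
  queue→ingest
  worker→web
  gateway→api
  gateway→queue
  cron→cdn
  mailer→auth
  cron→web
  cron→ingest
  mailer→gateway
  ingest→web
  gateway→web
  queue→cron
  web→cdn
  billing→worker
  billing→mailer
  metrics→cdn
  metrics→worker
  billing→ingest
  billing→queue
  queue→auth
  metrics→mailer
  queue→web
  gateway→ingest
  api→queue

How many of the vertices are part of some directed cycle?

6

A vertex is on a directed cycle iff it belongs to a strongly connected component of size ≥ 2 (or has a self-loop).
The vertices on cycles are {cdn, web, mailer, worker, billing, gateway} — 6 in total.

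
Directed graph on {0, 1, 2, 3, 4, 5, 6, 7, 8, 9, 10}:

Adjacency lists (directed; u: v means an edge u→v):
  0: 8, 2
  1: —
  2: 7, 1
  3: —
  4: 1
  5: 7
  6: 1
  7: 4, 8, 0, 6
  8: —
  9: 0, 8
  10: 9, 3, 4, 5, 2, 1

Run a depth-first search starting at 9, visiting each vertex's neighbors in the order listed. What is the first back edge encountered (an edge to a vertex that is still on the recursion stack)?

7->0

DFS from 9 (visiting each vertex's neighbors in the order listed); mark gray on enter, black on exit:
9 gray
  0 gray
    8 gray
    8 black
    2 gray
      7 gray
        4 gray
          1 gray
          1 black
        4 black
        7→8: 8 black — skip
        7→0: 0 is gray → back edge
First back edge: 7 → 0.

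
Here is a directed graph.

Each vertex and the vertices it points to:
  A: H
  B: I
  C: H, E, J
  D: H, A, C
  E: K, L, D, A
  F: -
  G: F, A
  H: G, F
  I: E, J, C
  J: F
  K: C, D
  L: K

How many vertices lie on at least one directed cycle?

8

A vertex is on a directed cycle iff it belongs to a strongly connected component of size ≥ 2 (or has a self-loop).
The vertices on cycles are {A, C, D, E, G, H, K, L} — 8 in total.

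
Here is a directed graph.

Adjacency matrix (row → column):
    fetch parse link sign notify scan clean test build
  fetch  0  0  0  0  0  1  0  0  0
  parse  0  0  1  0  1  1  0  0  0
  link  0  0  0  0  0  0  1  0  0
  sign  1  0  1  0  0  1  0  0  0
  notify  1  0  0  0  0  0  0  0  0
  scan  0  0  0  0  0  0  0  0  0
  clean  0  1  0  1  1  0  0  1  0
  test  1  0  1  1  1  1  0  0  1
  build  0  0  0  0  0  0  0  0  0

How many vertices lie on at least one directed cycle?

5

A vertex is on a directed cycle iff it belongs to a strongly connected component of size ≥ 2 (or has a self-loop).
The vertices on cycles are {link, sign, test, clean, parse} — 5 in total.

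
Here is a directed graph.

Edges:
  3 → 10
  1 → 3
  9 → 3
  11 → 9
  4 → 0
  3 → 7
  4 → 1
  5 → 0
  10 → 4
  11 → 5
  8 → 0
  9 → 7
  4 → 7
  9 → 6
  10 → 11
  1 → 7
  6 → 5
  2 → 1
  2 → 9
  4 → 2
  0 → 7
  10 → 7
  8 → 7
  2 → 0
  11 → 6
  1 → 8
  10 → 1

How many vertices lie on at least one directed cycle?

7

A vertex is on a directed cycle iff it belongs to a strongly connected component of size ≥ 2 (or has a self-loop).
The vertices on cycles are {1, 2, 3, 4, 9, 10, 11} — 7 in total.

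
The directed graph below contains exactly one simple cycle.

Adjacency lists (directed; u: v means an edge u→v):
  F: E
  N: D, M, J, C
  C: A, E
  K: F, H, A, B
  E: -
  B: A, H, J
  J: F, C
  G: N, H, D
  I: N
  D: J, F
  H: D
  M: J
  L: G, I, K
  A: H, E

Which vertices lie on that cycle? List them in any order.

A, C, D, H, J

DFS with gray/black marking from A:
A gray
  H gray
    D gray
      J gray
        F gray
          E gray
          E black
        F black
        C gray
          C→A: A is gray → back edge
Back edge closes the cycle A → H → D → J → C → A; its vertices are {A, C, D, H, J}.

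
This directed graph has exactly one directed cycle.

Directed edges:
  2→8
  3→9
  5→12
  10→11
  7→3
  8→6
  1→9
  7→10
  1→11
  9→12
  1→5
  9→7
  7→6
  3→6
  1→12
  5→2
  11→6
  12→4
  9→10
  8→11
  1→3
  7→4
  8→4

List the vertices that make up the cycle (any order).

DFS with gray/black marking from 9:
9 gray
  7 gray
    3 gray
      6 gray
      6 black
      3→9: 9 is gray → back edge
Back edge closes the cycle 9 → 7 → 3 → 9; its vertices are {3, 7, 9}.

3, 7, 9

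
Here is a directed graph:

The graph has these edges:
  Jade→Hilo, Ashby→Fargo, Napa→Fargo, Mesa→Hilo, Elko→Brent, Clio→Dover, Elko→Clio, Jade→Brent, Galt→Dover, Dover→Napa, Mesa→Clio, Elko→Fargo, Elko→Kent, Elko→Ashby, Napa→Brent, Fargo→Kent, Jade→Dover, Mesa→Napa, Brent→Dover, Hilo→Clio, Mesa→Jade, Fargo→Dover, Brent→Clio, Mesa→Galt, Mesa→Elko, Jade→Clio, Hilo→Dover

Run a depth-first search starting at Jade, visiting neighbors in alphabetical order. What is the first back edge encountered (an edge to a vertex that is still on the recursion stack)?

Napa→Brent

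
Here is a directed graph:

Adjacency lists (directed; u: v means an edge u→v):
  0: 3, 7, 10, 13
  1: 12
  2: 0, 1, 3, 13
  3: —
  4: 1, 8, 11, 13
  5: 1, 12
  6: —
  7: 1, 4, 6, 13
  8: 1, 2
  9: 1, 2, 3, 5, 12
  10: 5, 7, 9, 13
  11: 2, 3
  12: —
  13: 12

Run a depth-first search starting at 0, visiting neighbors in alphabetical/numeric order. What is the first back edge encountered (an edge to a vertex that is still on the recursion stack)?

DFS from 0 (visiting neighbors in alphabetical/numeric order); mark gray on enter, black on exit:
0 gray
  3 gray
  3 black
  7 gray
    1 gray
      12 gray
      12 black
    1 black
    4 gray
      4→1: 1 black — skip
      8 gray
        8→1: 1 black — skip
        2 gray
          2→0: 0 is gray → back edge
First back edge: 2 → 0.

2→0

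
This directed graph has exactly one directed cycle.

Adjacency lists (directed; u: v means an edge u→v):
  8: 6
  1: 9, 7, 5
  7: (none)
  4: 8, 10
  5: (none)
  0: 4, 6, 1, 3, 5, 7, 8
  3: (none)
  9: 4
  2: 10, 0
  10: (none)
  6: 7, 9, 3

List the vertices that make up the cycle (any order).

4, 6, 8, 9

DFS with gray/black marking from 6:
6 gray
  7 gray
  7 black
  9 gray
    4 gray
      8 gray
        8→6: 6 is gray → back edge
Back edge closes the cycle 6 → 9 → 4 → 8 → 6; its vertices are {4, 6, 8, 9}.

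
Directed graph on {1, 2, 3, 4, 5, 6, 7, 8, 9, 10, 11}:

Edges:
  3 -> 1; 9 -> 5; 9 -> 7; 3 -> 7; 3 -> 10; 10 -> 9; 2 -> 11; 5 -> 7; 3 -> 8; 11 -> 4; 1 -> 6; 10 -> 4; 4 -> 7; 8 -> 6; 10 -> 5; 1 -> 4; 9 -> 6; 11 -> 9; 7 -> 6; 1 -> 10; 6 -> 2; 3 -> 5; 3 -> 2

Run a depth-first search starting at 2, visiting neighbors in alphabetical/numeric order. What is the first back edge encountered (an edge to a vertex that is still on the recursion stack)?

DFS from 2 (visiting neighbors in alphabetical/numeric order); mark gray on enter, black on exit:
2 gray
  11 gray
    4 gray
      7 gray
        6 gray
          6→2: 2 is gray → back edge
First back edge: 6 → 2.

6->2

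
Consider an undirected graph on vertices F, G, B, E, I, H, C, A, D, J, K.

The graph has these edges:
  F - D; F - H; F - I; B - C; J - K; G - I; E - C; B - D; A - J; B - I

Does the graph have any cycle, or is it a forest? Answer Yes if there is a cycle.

DFS, tracking each vertex's parent; an edge to a visited non-parent vertex closes a cycle.
Start from I:
visit I (parent –)
  visit G (parent I)
    G–I: parent, skip
  visit B (parent I)
    visit C (parent B)
      visit E (parent C)
        E–C: parent, skip
      C–B: parent, skip
    visit D (parent B)
      visit F (parent D)
        F–I: I visited and ≠ parent → cycle
Cycle: I – B – D – F – I.

Yes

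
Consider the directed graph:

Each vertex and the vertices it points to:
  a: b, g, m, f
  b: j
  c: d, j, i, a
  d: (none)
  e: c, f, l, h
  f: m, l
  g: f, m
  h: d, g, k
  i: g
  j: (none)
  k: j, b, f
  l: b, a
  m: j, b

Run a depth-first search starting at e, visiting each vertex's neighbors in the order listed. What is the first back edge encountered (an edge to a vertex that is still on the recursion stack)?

a->g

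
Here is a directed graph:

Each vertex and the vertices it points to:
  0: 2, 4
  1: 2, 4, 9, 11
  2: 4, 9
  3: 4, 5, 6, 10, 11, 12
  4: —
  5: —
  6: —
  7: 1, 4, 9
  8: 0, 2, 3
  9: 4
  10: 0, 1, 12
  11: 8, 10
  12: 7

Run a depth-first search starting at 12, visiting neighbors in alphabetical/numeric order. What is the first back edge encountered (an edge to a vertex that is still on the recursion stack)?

DFS from 12 (visiting neighbors in alphabetical/numeric order); mark gray on enter, black on exit:
12 gray
  7 gray
    1 gray
      2 gray
        4 gray
        4 black
        9 gray
          9→4: 4 black — skip
        9 black
      2 black
      1→4: 4 black — skip
      1→9: 9 black — skip
      11 gray
        8 gray
          0 gray
            0→2: 2 black — skip
            0→4: 4 black — skip
          0 black
          8→2: 2 black — skip
          3 gray
            3→4: 4 black — skip
            5 gray
            5 black
            6 gray
            6 black
            10 gray
              10→0: 0 black — skip
              10→1: 1 is gray → back edge
First back edge: 10 → 1.

10→1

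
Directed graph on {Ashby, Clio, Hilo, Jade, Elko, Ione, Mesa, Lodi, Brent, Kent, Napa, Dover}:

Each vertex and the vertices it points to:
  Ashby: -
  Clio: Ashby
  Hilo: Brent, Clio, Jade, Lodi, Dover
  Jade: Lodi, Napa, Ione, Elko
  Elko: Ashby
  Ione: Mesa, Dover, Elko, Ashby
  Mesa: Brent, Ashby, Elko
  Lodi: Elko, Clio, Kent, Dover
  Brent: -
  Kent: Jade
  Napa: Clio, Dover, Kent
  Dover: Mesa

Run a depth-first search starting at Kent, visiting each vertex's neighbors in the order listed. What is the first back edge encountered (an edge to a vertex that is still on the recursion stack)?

Lodi→Kent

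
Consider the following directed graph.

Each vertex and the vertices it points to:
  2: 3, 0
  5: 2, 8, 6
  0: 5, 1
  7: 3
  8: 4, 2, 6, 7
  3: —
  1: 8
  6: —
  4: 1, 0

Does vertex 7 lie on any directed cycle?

7 lies on a cycle iff there is a path from 7 back to itself.
Exploring from 7, it never reaches itself; equivalently, its strongly connected component is a singleton.

No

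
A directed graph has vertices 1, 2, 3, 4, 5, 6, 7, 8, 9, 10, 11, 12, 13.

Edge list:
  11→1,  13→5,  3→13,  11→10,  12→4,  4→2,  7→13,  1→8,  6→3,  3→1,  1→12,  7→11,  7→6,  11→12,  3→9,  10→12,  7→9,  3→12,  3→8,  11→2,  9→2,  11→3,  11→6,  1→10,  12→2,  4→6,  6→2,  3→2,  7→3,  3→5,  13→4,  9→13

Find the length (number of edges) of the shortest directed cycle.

4

For each vertex v, BFS finds the shortest path from v back to v.
The shortest such closed walk is 6 → 3 → 12 → 4 → 6, length 4.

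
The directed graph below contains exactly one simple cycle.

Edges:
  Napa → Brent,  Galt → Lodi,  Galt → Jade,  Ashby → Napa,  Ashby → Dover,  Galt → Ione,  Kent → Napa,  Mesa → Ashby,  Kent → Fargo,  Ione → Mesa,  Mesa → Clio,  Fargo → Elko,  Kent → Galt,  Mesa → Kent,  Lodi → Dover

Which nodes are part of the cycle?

Galt, Ione, Kent, Mesa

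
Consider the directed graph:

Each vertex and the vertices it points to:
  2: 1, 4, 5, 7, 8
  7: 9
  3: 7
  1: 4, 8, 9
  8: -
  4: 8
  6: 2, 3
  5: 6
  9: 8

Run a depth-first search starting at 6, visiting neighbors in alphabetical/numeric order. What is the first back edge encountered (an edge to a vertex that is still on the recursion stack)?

DFS from 6 (visiting neighbors in alphabetical/numeric order); mark gray on enter, black on exit:
6 gray
  2 gray
    1 gray
      4 gray
        8 gray
        8 black
      4 black
      1→8: 8 black — skip
      9 gray
        9→8: 8 black — skip
      9 black
    1 black
    2→4: 4 black — skip
    5 gray
      5→6: 6 is gray → back edge
First back edge: 5 → 6.

5→6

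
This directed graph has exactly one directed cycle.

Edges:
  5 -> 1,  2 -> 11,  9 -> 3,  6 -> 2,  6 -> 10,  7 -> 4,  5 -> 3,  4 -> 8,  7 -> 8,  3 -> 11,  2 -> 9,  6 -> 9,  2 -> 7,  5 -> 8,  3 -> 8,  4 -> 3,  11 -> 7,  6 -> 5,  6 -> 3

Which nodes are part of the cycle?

3, 4, 7, 11

DFS with gray/black marking from 11:
11 gray
  7 gray
    4 gray
      8 gray
      8 black
      3 gray
        3→8: 8 black — skip
        3→11: 11 is gray → back edge
Back edge closes the cycle 11 → 7 → 4 → 3 → 11; its vertices are {3, 4, 7, 11}.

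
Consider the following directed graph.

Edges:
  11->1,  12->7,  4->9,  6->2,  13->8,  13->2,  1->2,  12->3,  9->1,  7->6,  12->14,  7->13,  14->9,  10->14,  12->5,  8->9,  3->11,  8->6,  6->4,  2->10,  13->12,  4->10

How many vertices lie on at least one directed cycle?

8

A vertex is on a directed cycle iff it belongs to a strongly connected component of size ≥ 2 (or has a self-loop).
The vertices on cycles are {1, 2, 7, 9, 10, 12, 13, 14} — 8 in total.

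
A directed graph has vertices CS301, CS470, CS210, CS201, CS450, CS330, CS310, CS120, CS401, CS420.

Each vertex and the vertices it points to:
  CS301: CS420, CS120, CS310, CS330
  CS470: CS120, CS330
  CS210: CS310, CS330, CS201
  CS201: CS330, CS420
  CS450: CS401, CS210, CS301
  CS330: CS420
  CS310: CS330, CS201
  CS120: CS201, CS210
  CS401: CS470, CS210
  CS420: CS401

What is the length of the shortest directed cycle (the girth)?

4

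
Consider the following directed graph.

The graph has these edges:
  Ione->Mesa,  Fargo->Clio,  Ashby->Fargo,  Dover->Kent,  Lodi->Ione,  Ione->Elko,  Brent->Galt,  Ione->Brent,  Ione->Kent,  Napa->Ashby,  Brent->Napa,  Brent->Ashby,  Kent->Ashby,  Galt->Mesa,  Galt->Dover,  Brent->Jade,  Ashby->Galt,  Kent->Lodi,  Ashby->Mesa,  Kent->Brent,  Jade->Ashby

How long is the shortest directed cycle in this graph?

For each vertex v, BFS finds the shortest path from v back to v.
The shortest such closed walk is Kent → Lodi → Ione → Kent, length 3.

3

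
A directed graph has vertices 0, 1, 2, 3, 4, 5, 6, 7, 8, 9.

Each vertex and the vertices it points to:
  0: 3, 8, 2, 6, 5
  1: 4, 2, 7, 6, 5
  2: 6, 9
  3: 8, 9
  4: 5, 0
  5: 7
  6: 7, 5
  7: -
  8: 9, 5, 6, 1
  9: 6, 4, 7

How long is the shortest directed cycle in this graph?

4

For each vertex v, BFS finds the shortest path from v back to v.
The shortest such closed walk is 0 → 3 → 9 → 4 → 0, length 4.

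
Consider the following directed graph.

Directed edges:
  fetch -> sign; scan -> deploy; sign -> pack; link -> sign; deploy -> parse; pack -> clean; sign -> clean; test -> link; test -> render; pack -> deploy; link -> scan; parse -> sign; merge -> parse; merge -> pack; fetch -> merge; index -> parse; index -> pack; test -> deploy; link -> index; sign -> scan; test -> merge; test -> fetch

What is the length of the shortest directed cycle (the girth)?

For each vertex v, BFS finds the shortest path from v back to v.
The shortest such closed walk is scan → deploy → parse → sign → scan, length 4.

4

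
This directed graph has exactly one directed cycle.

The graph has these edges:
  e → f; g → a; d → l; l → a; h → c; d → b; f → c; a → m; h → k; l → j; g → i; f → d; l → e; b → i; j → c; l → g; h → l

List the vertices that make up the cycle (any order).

d, e, f, l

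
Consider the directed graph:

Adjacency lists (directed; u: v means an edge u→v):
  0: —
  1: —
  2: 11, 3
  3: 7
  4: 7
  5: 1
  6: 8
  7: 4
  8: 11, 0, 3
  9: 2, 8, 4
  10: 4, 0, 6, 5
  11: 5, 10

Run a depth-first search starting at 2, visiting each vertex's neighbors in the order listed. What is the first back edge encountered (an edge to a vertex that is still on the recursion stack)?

7→4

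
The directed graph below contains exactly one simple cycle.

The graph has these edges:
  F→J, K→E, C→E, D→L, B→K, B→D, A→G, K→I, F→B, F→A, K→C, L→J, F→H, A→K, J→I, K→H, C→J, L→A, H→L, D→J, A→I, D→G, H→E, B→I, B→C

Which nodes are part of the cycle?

A, H, K, L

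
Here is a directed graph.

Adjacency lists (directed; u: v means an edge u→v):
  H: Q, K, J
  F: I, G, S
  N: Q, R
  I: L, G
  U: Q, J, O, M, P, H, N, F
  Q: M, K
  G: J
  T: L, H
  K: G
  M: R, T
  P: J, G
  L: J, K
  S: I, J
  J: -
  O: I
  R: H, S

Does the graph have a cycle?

Yes

DFS with white/gray/black marking, starting from N:
N gray
  Q gray
    M gray
      R gray
        H gray
          H→Q: Q is gray → back edge
Back edge found, so a cycle exists: Q → M → R → H → Q.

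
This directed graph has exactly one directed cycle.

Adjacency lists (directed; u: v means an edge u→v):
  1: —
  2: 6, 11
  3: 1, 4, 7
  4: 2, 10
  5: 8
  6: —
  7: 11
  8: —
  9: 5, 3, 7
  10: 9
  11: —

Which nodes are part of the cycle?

DFS with gray/black marking from 4:
4 gray
  2 gray
    6 gray
    6 black
    11 gray
    11 black
  2 black
  10 gray
    9 gray
      5 gray
        8 gray
        8 black
      5 black
      3 gray
        1 gray
        1 black
        3→4: 4 is gray → back edge
Back edge closes the cycle 4 → 10 → 9 → 3 → 4; its vertices are {3, 4, 9, 10}.

3, 4, 9, 10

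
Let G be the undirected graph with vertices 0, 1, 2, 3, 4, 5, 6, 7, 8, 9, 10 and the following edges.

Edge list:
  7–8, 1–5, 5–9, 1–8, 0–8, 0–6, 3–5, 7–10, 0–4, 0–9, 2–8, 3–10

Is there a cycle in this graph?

DFS, tracking each vertex's parent; an edge to a visited non-parent vertex closes a cycle.
Start from 5:
visit 5 (parent –)
  visit 1 (parent 5)
    visit 8 (parent 1)
      visit 7 (parent 8)
        visit 10 (parent 7)
          visit 3 (parent 10)
            3–5: 5 visited and ≠ parent → cycle
Cycle: 5 – 1 – 8 – 7 – 10 – 3 – 5.

Yes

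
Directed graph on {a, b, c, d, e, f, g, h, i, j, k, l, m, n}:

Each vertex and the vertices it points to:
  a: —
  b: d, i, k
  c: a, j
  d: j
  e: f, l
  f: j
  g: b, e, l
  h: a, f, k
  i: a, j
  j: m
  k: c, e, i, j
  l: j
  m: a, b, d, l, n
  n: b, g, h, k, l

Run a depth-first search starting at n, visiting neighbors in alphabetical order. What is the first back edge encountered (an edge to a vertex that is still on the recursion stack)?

m→b

DFS from n (visiting neighbors in alphabetical order); mark gray on enter, black on exit:
n gray
  b gray
    d gray
      j gray
        m gray
          a gray
          a black
          m→b: b is gray → back edge
First back edge: m → b.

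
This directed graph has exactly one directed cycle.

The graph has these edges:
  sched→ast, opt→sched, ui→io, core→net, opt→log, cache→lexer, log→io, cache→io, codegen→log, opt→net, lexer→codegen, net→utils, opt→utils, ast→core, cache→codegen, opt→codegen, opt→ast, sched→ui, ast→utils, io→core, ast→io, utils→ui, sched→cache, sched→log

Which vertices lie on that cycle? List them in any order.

DFS with gray/black marking from net:
net gray
  utils gray
    ui gray
      io gray
        core gray
          core→net: net is gray → back edge
Back edge closes the cycle net → utils → ui → io → core → net; its vertices are {io, ui, net, core, utils}.

io, ui, net, core, utils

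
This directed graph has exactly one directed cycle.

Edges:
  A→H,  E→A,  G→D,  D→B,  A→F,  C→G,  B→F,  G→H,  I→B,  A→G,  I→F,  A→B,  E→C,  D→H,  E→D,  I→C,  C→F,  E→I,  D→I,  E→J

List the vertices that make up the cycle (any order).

DFS with gray/black marking from D:
D gray
  H gray
  H black
  B gray
    F gray
    F black
  B black
  I gray
    I→B: B black — skip
    I→F: F black — skip
    C gray
      C→F: F black — skip
      G gray
        G→H: H black — skip
        G→D: D is gray → back edge
Back edge closes the cycle D → I → C → G → D; its vertices are {C, D, G, I}.

C, D, G, I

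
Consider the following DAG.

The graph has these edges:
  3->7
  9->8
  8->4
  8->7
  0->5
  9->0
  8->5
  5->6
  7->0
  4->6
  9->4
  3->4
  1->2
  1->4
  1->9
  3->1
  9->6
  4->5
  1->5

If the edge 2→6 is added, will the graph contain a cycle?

Adding 2→6 creates a cycle iff 6 can already reach 2.
Explore from 6: no path reaches 2. The graph stays acyclic.

No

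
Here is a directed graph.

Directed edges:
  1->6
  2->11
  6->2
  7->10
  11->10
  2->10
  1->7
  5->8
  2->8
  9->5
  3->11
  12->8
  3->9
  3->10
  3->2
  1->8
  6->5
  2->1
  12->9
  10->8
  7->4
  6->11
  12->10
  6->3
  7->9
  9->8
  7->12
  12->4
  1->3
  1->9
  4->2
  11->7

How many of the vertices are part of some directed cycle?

A vertex is on a directed cycle iff it belongs to a strongly connected component of size ≥ 2 (or has a self-loop).
The vertices on cycles are {1, 2, 3, 4, 6, 7, 11, 12} — 8 in total.

8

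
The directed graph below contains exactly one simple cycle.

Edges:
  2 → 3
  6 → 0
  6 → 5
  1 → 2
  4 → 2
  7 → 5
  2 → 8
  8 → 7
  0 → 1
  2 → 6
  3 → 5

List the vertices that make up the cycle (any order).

DFS with gray/black marking from 2:
2 gray
  6 gray
    5 gray
    5 black
    0 gray
      1 gray
        1→2: 2 is gray → back edge
Back edge closes the cycle 2 → 6 → 0 → 1 → 2; its vertices are {0, 1, 2, 6}.

0, 1, 2, 6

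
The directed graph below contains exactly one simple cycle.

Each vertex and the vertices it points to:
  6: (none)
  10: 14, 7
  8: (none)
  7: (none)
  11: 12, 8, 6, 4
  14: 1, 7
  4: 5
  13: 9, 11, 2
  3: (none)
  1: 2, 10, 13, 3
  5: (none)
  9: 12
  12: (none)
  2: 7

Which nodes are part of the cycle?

1, 10, 14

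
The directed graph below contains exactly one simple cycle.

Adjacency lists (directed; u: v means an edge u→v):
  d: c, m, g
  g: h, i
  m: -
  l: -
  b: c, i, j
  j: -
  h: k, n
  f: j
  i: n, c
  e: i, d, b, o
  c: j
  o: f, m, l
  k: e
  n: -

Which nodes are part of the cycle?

d, e, g, h, k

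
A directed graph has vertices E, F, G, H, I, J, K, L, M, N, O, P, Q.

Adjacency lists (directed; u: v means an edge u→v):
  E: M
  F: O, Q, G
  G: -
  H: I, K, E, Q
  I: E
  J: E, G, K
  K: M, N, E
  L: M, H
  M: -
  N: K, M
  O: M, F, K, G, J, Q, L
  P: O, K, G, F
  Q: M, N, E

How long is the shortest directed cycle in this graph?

For each vertex v, BFS finds the shortest path from v back to v.
The shortest such closed walk is F → O → F, length 2.

2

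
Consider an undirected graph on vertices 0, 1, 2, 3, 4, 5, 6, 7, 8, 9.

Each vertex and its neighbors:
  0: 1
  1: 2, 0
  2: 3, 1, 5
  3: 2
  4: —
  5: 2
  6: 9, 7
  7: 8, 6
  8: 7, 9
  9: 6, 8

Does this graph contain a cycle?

Yes

DFS, tracking each vertex's parent; an edge to a visited non-parent vertex closes a cycle.
Start from 8:
visit 8 (parent –)
  visit 7 (parent 8)
    7–8: parent, skip
    visit 6 (parent 7)
      visit 9 (parent 6)
        9–6: parent, skip
        9–8: 8 visited and ≠ parent → cycle
Cycle: 8 – 7 – 6 – 9 – 8.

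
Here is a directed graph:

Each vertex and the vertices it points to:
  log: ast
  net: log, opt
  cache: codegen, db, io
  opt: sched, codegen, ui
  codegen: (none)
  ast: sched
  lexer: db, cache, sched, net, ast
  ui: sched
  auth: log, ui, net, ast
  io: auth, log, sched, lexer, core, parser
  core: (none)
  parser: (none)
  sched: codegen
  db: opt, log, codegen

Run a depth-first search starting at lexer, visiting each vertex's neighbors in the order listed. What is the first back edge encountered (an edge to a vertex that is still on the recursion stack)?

io->lexer

DFS from lexer (visiting each vertex's neighbors in the order listed); mark gray on enter, black on exit:
lexer gray
  db gray
    opt gray
      sched gray
        codegen gray
        codegen black
      sched black
      opt→codegen: codegen black — skip
      ui gray
        ui→sched: sched black — skip
      ui black
    opt black
    log gray
      ast gray
        ast→sched: sched black — skip
      ast black
    log black
    db→codegen: codegen black — skip
  db black
  cache gray
    cache→codegen: codegen black — skip
    cache→db: db black — skip
    io gray
      auth gray
        auth→log: log black — skip
        auth→ui: ui black — skip
        net gray
          net→log: log black — skip
          net→opt: opt black — skip
        net black
        auth→ast: ast black — skip
      auth black
      io→log: log black — skip
      io→sched: sched black — skip
      io→lexer: lexer is gray → back edge
First back edge: io → lexer.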